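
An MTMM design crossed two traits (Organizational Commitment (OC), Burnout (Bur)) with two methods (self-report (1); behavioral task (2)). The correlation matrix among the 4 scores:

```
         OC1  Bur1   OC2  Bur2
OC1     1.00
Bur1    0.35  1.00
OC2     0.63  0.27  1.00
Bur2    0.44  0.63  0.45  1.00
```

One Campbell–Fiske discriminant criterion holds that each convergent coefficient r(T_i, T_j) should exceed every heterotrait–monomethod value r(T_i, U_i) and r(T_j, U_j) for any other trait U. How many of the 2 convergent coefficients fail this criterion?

0

Convergent coefficients and their comparison sets:
OC (methods 1·2): 0.63 vs {0.35, 0.45} → pass.
Bur (methods 1·2): 0.63 vs {0.35, 0.45} → pass.
0 of 2 fail.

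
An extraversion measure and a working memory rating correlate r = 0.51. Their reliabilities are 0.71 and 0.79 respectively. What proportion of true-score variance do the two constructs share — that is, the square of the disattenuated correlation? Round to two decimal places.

0.46

Disattenuated r = 0.51 / √(0.71 × 0.79) = 0.51 / 0.7489 = 0.6810.
Shared true-score variance = 0.6810² = 0.4638 ≈ 0.46.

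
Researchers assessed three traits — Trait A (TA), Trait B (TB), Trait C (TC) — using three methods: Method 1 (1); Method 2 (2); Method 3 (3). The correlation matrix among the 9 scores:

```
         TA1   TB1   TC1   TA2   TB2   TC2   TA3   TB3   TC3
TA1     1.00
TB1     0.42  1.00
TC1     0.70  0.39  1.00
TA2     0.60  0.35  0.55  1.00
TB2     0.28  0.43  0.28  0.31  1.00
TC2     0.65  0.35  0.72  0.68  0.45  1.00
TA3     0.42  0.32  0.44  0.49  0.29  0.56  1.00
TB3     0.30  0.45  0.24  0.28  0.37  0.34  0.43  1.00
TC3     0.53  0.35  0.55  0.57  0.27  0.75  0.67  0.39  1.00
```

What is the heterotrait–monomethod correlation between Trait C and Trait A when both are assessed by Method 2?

0.68

Different traits, same method: r(TC2, TA2) = 0.68.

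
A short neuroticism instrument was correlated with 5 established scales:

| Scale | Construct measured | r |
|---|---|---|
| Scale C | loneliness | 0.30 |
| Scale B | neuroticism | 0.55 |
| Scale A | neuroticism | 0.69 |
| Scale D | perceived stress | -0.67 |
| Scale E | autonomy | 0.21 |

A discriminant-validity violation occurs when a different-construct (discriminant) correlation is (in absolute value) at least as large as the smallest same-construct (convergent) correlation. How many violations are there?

1

Convergent (same construct = neuroticism): Scale B, Scale A.
Smallest convergent = 0.55. Discriminant |r|: 0.30, 0.67, 0.21; count ≥ 0.55 → 1.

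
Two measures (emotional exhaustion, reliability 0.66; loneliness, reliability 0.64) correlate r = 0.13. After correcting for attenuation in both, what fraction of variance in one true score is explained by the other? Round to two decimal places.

0.04

Disattenuated r = 0.13 / √(0.66 × 0.64) = 0.13 / 0.6499 = 0.2000.
Shared true-score variance = 0.2000² = 0.0400 ≈ 0.04.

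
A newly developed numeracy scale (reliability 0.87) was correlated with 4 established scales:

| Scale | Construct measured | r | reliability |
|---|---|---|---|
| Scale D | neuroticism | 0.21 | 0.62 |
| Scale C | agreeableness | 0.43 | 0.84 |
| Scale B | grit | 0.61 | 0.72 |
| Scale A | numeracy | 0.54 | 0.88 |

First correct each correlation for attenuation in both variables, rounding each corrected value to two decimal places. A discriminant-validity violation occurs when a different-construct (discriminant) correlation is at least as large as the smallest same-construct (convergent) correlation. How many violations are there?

1

Disattenuated r (r / √(r_scale · r_new)):
  Scale D (disc): 0.21 / √(0.62·0.87) = 0.29
  Scale C (disc): 0.43 / √(0.84·0.87) = 0.50
  Scale B (disc): 0.61 / √(0.72·0.87) = 0.77
  Scale A (conv): 0.54 / √(0.88·0.87) = 0.62
Smallest convergent = 0.62. Discriminant values: 0.29, 0.50, 0.77; count ≥ 0.62 → 1.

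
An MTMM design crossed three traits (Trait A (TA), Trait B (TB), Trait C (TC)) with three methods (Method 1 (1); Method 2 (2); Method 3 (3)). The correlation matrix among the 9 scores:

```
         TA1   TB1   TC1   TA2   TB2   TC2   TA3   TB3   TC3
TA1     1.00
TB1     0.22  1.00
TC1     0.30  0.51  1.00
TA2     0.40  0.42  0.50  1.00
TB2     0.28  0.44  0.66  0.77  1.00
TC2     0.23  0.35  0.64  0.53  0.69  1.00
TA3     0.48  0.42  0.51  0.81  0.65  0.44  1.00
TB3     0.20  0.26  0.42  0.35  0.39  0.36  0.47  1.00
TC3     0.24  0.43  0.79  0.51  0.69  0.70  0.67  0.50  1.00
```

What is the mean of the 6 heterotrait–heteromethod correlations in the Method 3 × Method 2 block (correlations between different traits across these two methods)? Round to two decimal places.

0.50

HTHM values (method 3 × method 2): 0.65, 0.44, 0.35, 0.36, 0.51, 0.69; mean = 3.00/6 = 0.50.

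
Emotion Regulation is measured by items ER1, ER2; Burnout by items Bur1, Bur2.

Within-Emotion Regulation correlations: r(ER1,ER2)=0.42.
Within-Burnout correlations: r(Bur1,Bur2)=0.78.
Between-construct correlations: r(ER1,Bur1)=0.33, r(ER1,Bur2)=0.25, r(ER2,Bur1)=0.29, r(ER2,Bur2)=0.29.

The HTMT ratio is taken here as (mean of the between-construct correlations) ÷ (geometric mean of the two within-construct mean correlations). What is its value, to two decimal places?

Between-construct mean = 1.16/4 = 0.2900.
Mean within-ER = 0.42/1 = 0.4200; mean within-Bur = 0.78/1 = 0.7800.
Geometric mean = √(0.4200 × 0.7800) = 0.5724.
HTMT = 0.2900 / 0.5724 = 0.51.

0.51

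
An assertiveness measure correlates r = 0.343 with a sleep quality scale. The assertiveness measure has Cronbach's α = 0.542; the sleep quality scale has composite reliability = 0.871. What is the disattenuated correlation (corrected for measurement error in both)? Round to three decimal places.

r_true = r_obs / √(r_xx · r_yy) = 0.343 / √(0.542 × 0.871) = 0.343 / √0.472082 = 0.343 / 0.6871 ≈ 0.499.

0.499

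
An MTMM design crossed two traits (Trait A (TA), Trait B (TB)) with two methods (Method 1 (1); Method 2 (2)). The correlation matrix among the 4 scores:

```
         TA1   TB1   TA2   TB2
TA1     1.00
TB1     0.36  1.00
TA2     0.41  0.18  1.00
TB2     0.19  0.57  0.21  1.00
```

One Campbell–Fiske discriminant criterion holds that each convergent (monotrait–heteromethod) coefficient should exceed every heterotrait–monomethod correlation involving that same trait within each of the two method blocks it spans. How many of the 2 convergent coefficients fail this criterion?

0

Each convergent coefficient versus the relevant comparison correlations:
TA (methods 1·2): 0.41 vs {0.36, 0.21} → pass.
TB (methods 1·2): 0.57 vs {0.36, 0.21} → pass.
0 of 2 fail.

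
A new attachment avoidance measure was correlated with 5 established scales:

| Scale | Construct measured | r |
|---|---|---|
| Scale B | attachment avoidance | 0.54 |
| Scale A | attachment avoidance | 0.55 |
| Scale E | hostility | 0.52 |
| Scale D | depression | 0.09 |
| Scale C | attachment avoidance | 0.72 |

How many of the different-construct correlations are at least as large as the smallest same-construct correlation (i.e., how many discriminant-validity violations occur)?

0

Convergent (same construct = attachment avoidance): Scale B, Scale A, Scale C.
Smallest convergent = 0.54. Discriminant values: 0.52, 0.09; count ≥ 0.54 → 0.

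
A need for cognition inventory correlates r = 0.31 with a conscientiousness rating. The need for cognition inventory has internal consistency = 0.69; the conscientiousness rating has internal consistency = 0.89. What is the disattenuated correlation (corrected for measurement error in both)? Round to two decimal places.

0.40

r_true = r_obs / √(r_xx · r_yy) = 0.31 / √(0.69 × 0.89) = 0.31 / √0.6141 = 0.31 / 0.7836 ≈ 0.40.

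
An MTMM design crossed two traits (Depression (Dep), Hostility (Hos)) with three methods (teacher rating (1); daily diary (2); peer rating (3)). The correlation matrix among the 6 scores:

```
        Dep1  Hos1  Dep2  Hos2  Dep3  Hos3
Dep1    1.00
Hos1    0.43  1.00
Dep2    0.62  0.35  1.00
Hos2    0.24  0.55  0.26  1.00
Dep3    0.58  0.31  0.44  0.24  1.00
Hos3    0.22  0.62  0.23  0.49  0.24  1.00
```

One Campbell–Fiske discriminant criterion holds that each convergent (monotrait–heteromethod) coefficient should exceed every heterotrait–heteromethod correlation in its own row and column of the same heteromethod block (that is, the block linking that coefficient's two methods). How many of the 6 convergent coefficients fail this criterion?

Each convergent coefficient versus the relevant comparison correlations:
Dep (methods 1·2): 0.62 vs {0.24, 0.35} → pass.
Dep (methods 1·3): 0.58 vs {0.22, 0.31} → pass.
Dep (methods 2·3): 0.44 vs {0.23, 0.24} → pass.
Hos (methods 1·2): 0.55 vs {0.35, 0.24} → pass.
Hos (methods 1·3): 0.62 vs {0.31, 0.22} → pass.
Hos (methods 2·3): 0.49 vs {0.24, 0.23} → pass.
0 of 6 fail.

0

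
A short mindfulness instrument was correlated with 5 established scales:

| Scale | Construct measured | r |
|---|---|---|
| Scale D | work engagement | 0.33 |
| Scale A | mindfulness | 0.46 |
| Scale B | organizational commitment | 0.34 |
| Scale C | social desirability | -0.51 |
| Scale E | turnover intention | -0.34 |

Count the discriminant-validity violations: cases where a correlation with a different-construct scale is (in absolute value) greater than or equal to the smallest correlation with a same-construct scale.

1

Convergent (same construct = mindfulness): Scale A.
Smallest convergent = 0.46. Discriminant |r|: 0.33, 0.34, 0.51, 0.34; count ≥ 0.46 → 1.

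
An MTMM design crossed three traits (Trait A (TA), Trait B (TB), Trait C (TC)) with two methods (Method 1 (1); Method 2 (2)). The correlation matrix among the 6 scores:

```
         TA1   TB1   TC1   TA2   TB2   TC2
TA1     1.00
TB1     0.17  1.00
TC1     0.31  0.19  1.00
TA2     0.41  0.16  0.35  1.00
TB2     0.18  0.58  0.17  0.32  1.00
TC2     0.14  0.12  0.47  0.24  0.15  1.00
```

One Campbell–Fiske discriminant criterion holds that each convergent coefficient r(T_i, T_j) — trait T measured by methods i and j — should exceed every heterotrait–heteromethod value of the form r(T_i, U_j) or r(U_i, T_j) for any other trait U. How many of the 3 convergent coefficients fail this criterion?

Checking each validity diagonal entry against its comparison values:
TA (methods 1·2): 0.41 vs {0.18, 0.16, 0.14, 0.35} → pass.
TB (methods 1·2): 0.58 vs {0.16, 0.18, 0.12, 0.17} → pass.
TC (methods 1·2): 0.47 vs {0.35, 0.14, 0.17, 0.12} → pass.
0 of 3 fail.

0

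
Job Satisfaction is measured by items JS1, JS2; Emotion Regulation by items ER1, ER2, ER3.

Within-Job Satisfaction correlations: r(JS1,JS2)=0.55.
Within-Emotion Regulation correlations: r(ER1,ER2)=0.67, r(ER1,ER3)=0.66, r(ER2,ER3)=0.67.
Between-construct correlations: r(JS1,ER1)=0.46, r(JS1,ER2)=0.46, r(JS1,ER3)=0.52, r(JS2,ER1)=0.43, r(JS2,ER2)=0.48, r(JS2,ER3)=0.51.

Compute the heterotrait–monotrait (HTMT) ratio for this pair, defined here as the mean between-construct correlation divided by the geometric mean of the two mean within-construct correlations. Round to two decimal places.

Between-construct mean = 2.86/6 = 0.4767.
Mean within-JS = 0.55/1 = 0.5500; mean within-ER = 2.00/3 = 0.6667.
Geometric mean = √(0.5500 × 0.6667) = 0.6055.
HTMT = 0.4767 / 0.6055 = 0.79.

0.79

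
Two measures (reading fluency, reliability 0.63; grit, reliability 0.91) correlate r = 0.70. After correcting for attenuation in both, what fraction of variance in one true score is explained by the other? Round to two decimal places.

Disattenuated r = 0.70 / √(0.63 × 0.91) = 0.70 / 0.7572 = 0.9245.
Shared true-score variance = 0.9245² = 0.8547 ≈ 0.85.

0.85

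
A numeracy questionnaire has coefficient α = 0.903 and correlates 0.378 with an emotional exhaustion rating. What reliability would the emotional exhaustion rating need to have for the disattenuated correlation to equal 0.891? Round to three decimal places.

0.199

r_true = r_obs / √(r_xx · r_yy) ⇒ 0.891 = 0.378 / √(0.903 · r_yy).
√(0.903 · r_yy) = 0.378 / 0.891 = 0.4242; 0.903 · r_yy = 0.1799; r_yy = 0.1799 / 0.903 ≈ 0.199.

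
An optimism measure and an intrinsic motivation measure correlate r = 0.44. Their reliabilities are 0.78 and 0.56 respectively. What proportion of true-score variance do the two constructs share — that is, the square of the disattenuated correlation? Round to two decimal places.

Disattenuated r = 0.44 / √(0.78 × 0.56) = 0.44 / 0.6609 = 0.6658.
Shared true-score variance = 0.6658² = 0.4433 ≈ 0.44.

0.44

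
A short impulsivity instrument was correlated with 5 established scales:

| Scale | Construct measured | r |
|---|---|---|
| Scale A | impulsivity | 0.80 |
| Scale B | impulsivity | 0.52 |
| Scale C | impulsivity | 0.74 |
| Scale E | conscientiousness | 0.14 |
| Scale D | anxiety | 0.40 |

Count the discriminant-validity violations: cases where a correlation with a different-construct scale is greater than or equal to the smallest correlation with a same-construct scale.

0

Convergent (same construct = impulsivity): Scale A, Scale B, Scale C.
Smallest convergent = 0.52. Discriminant values: 0.14, 0.40; count ≥ 0.52 → 0.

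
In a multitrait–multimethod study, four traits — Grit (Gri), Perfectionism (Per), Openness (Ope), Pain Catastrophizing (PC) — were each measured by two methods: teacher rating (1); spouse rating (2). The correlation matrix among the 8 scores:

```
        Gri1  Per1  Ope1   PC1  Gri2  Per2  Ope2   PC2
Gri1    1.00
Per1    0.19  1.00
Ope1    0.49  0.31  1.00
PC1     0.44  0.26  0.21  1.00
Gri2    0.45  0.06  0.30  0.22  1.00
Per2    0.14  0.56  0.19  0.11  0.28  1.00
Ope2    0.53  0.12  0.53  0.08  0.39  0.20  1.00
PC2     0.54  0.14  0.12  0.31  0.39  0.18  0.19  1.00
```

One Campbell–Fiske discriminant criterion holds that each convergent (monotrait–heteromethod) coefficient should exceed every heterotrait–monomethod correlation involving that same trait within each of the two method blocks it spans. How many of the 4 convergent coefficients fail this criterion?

2

Each convergent coefficient versus the relevant comparison correlations:
Gri (methods 1·2): 0.45 vs {0.19, 0.28, 0.49, 0.39, 0.44, 0.39} → fail.
Per (methods 1·2): 0.56 vs {0.19, 0.28, 0.31, 0.20, 0.26, 0.18} → pass.
Ope (methods 1·2): 0.53 vs {0.49, 0.39, 0.31, 0.20, 0.21, 0.19} → pass.
PC (methods 1·2): 0.31 vs {0.44, 0.39, 0.26, 0.18, 0.21, 0.19} → fail.
2 of 4 fail.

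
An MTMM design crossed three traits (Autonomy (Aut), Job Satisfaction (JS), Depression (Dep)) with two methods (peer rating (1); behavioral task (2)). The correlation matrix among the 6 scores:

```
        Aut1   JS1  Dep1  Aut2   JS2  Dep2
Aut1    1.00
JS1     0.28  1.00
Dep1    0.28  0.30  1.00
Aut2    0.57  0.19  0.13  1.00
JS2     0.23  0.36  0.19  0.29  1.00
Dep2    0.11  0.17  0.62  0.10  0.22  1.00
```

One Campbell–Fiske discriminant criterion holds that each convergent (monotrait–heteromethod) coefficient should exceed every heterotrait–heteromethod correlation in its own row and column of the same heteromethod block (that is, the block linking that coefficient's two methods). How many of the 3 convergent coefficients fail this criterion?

Checking each validity diagonal entry against its comparison values:
Aut (methods 1·2): 0.57 vs {0.23, 0.19, 0.11, 0.13} → pass.
JS (methods 1·2): 0.36 vs {0.19, 0.23, 0.17, 0.19} → pass.
Dep (methods 1·2): 0.62 vs {0.13, 0.11, 0.19, 0.17} → pass.
0 of 3 fail.

0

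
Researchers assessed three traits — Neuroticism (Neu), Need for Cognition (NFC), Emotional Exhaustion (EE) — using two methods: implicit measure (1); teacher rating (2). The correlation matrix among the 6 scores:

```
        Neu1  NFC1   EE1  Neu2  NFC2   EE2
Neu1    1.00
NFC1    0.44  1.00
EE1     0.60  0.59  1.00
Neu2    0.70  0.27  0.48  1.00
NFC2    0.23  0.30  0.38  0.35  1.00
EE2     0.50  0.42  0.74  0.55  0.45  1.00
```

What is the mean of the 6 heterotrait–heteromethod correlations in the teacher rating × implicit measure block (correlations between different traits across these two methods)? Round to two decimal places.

HTHM values (method 2 × method 1): 0.27, 0.48, 0.23, 0.38, 0.50, 0.42; mean = 2.28/6 = 0.38.

0.38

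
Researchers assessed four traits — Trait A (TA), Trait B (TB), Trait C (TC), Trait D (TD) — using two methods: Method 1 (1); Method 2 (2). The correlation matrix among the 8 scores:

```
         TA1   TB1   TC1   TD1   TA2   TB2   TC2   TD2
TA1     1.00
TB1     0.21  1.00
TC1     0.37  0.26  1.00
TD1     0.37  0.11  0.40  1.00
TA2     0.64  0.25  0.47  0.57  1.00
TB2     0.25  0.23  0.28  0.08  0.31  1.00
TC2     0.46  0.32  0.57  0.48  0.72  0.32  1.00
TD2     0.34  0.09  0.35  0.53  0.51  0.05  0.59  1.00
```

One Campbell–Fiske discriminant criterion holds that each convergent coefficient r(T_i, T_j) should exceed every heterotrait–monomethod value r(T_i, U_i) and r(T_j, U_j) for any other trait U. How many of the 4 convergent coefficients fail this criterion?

4

Convergent coefficients and their comparison sets:
TA (methods 1·2): 0.64 vs {0.21, 0.31, 0.37, 0.72, 0.37, 0.51} → fail.
TB (methods 1·2): 0.23 vs {0.21, 0.31, 0.26, 0.32, 0.11, 0.05} → fail.
TC (methods 1·2): 0.57 vs {0.37, 0.72, 0.26, 0.32, 0.40, 0.59} → fail.
TD (methods 1·2): 0.53 vs {0.37, 0.51, 0.11, 0.05, 0.40, 0.59} → fail.
4 of 4 fail.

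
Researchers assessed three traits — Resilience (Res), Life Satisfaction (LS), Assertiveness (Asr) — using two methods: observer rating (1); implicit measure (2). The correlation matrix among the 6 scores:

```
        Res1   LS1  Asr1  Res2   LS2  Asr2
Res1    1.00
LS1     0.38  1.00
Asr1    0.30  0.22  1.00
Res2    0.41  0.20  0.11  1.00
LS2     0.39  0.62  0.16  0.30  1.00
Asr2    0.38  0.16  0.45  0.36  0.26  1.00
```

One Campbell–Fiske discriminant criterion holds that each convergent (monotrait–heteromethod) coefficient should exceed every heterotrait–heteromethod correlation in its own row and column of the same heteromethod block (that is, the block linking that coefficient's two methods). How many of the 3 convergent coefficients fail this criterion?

Each convergent coefficient versus the relevant comparison correlations:
Res (methods 1·2): 0.41 vs {0.39, 0.20, 0.38, 0.11} → pass.
LS (methods 1·2): 0.62 vs {0.20, 0.39, 0.16, 0.16} → pass.
Asr (methods 1·2): 0.45 vs {0.11, 0.38, 0.16, 0.16} → pass.
0 of 3 fail.

0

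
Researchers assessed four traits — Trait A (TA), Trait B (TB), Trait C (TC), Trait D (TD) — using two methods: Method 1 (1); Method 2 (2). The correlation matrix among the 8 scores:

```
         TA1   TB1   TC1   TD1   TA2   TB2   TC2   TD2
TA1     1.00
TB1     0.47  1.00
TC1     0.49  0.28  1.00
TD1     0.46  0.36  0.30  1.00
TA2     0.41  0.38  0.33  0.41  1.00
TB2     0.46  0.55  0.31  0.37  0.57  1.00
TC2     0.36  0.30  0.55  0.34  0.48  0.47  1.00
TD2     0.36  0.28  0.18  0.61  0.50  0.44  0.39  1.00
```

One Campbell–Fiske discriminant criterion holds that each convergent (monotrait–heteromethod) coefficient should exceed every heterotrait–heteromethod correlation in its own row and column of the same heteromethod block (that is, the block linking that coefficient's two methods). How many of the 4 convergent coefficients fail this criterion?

Checking each validity diagonal entry against its comparison values:
TA (methods 1·2): 0.41 vs {0.46, 0.38, 0.36, 0.33, 0.36, 0.41} → fail.
TB (methods 1·2): 0.55 vs {0.38, 0.46, 0.30, 0.31, 0.28, 0.37} → pass.
TC (methods 1·2): 0.55 vs {0.33, 0.36, 0.31, 0.30, 0.18, 0.34} → pass.
TD (methods 1·2): 0.61 vs {0.41, 0.36, 0.37, 0.28, 0.34, 0.18} → pass.
1 of 4 fail.

1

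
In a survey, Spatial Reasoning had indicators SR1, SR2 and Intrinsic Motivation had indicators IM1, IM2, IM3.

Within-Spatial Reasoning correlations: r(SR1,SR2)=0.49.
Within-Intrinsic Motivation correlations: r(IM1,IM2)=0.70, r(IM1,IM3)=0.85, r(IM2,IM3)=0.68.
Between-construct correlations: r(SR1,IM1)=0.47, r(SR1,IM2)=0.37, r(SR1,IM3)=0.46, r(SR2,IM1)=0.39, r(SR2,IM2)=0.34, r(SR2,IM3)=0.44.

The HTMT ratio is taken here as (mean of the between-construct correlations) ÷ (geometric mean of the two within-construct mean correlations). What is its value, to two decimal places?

0.68

Mean between = 2.47/6 = 0.4117.
Mean within-SR = 0.49/1 = 0.4900; mean within-IM = 2.23/3 = 0.7433.
Geometric mean = √(0.4900 × 0.7433) = 0.6035.
HTMT = 0.4117 / 0.6035 = 0.68.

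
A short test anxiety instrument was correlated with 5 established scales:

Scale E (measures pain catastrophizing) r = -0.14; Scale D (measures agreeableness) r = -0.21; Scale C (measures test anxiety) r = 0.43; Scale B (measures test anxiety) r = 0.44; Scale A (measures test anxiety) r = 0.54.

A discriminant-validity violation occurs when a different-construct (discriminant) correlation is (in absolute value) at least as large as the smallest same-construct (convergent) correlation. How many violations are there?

0

Convergent (same construct = test anxiety): Scale C, Scale B, Scale A.
Smallest convergent = 0.43. Discriminant |r|: 0.14, 0.21; count ≥ 0.43 → 0.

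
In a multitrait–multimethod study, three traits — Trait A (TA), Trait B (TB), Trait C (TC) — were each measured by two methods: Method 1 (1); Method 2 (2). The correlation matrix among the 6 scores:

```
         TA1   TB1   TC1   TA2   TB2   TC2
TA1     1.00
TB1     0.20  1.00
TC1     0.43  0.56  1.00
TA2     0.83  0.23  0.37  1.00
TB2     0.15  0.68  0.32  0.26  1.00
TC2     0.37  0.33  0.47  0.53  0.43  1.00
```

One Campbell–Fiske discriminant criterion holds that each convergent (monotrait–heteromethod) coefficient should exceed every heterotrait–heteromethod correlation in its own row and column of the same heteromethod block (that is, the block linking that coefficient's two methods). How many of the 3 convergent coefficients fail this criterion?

Checking each validity diagonal entry against its comparison values:
TA (methods 1·2): 0.83 vs {0.15, 0.23, 0.37, 0.37} → pass.
TB (methods 1·2): 0.68 vs {0.23, 0.15, 0.33, 0.32} → pass.
TC (methods 1·2): 0.47 vs {0.37, 0.37, 0.32, 0.33} → pass.
0 of 3 fail.

0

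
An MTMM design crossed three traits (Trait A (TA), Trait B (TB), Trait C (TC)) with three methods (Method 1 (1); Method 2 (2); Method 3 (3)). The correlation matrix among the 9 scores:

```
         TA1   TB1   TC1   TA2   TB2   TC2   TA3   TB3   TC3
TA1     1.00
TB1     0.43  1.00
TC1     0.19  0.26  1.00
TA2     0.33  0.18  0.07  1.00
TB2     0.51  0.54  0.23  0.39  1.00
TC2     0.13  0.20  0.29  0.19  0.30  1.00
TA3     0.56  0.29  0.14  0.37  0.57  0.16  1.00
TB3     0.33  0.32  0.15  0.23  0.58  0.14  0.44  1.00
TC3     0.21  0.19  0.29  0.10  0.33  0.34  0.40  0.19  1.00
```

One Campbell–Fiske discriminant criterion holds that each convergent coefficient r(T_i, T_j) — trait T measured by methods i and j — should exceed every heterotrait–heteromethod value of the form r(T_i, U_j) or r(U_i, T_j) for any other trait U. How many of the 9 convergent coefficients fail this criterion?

3

Each convergent coefficient versus the relevant comparison correlations:
TA (methods 1·2): 0.33 vs {0.51, 0.18, 0.13, 0.07} → fail.
TA (methods 1·3): 0.56 vs {0.33, 0.29, 0.21, 0.14} → pass.
TA (methods 2·3): 0.37 vs {0.23, 0.57, 0.10, 0.16} → fail.
TB (methods 1·2): 0.54 vs {0.18, 0.51, 0.20, 0.23} → pass.
TB (methods 1·3): 0.32 vs {0.29, 0.33, 0.19, 0.15} → fail.
TB (methods 2·3): 0.58 vs {0.57, 0.23, 0.33, 0.14} → pass.
TC (methods 1·2): 0.29 vs {0.07, 0.13, 0.23, 0.20} → pass.
TC (methods 1·3): 0.29 vs {0.14, 0.21, 0.15, 0.19} → pass.
TC (methods 2·3): 0.34 vs {0.16, 0.10, 0.14, 0.33} → pass.
3 of 9 fail.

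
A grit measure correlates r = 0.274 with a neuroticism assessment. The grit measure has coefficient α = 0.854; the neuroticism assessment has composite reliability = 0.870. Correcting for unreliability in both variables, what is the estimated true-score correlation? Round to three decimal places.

r_true = r_obs / √(r_xx · r_yy) = 0.274 / √(0.854 × 0.870) = 0.274 / √0.742980 = 0.274 / 0.8620 ≈ 0.318.

0.318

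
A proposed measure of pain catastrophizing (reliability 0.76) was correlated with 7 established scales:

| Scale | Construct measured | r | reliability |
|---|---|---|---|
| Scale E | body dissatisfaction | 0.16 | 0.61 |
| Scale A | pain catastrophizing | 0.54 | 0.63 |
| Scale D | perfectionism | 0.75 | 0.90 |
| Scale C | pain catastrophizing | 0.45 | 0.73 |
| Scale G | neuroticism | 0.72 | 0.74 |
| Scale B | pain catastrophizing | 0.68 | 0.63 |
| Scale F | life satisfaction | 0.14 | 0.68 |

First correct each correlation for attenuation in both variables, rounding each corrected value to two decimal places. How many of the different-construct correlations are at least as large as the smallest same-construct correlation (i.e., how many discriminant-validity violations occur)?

Disattenuated r (r / √(r_scale · r_new)):
  Scale E (disc): 0.16 / √(0.61·0.76) = 0.23
  Scale A (conv): 0.54 / √(0.63·0.76) = 0.78
  Scale D (disc): 0.75 / √(0.90·0.76) = 0.91
  Scale C (conv): 0.45 / √(0.73·0.76) = 0.60
  Scale G (disc): 0.72 / √(0.74·0.76) = 0.96
  Scale B (conv): 0.68 / √(0.63·0.76) = 0.98
  Scale F (disc): 0.14 / √(0.68·0.76) = 0.19
Smallest convergent = 0.60. Discriminant values: 0.23, 0.91, 0.96, 0.19; count ≥ 0.60 → 2.

2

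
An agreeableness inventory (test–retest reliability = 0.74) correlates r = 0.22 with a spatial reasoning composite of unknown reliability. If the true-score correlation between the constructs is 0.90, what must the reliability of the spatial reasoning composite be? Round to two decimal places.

r_true = r_obs / √(r_xx · r_yy) ⇒ 0.90 = 0.22 / √(0.74 · r_yy).
√(0.74 · r_yy) = 0.22 / 0.90 = 0.2444; 0.74 · r_yy = 0.0597; r_yy = 0.0597 / 0.74 ≈ 0.08.

0.08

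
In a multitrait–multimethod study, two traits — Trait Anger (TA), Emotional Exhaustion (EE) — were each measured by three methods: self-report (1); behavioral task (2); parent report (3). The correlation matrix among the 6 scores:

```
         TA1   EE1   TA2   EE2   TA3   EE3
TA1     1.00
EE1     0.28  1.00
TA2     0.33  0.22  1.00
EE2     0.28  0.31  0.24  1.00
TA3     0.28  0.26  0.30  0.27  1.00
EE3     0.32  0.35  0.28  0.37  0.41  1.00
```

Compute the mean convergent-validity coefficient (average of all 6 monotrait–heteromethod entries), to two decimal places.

Convergent values: 0.33, 0.28, 0.30, 0.31, 0.35, 0.37; mean = 1.94/6 = 0.32.

0.32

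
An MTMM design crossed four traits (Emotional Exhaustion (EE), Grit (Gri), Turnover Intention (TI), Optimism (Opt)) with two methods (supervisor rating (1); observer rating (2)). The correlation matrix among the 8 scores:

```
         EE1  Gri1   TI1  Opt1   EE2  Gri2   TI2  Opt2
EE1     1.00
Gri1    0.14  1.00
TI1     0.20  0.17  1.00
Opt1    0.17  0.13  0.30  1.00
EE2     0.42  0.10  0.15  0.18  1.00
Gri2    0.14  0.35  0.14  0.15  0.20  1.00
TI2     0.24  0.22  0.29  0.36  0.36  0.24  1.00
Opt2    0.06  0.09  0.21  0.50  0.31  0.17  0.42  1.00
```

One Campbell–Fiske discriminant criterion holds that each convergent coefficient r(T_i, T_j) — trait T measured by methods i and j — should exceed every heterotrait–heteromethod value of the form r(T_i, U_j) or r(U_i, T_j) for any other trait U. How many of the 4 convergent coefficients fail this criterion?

1

Each convergent coefficient versus the relevant comparison correlations:
EE (methods 1·2): 0.42 vs {0.14, 0.10, 0.24, 0.15, 0.06, 0.18} → pass.
Gri (methods 1·2): 0.35 vs {0.10, 0.14, 0.22, 0.14, 0.09, 0.15} → pass.
TI (methods 1·2): 0.29 vs {0.15, 0.24, 0.14, 0.22, 0.21, 0.36} → fail.
Opt (methods 1·2): 0.50 vs {0.18, 0.06, 0.15, 0.09, 0.36, 0.21} → pass.
1 of 4 fail.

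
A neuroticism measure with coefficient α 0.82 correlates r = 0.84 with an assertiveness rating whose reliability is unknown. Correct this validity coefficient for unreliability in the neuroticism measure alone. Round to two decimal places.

Single correction: r_c = r_obs / √r_xx = 0.84 / √0.82 = 0.84 / 0.9055 ≈ 0.93.

0.93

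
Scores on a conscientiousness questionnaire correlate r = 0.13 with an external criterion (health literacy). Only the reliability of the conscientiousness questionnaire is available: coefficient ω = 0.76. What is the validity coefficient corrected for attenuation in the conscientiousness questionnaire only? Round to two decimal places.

0.15

Single correction: r_c = r_obs / √r_xx = 0.13 / √0.76 = 0.13 / 0.8718 ≈ 0.15.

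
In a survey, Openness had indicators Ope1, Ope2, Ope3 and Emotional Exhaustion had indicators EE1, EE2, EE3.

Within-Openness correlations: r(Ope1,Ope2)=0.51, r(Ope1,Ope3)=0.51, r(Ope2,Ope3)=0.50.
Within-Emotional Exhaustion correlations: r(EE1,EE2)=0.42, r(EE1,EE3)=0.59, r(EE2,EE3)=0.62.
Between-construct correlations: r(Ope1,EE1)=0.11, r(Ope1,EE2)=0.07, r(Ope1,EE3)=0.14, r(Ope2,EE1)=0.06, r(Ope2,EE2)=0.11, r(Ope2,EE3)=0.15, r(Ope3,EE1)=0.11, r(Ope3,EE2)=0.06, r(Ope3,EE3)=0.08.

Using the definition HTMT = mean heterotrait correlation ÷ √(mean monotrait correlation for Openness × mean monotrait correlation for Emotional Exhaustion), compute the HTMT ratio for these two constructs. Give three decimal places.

Mean heterotrait r = 0.89/9 = 0.0989.
Mean within-Ope = 1.52/3 = 0.5067; mean within-EE = 1.63/3 = 0.5433.
Geometric mean = √(0.5067 × 0.5433) = 0.5247.
HTMT = 0.0989 / 0.5247 = 0.188.

0.188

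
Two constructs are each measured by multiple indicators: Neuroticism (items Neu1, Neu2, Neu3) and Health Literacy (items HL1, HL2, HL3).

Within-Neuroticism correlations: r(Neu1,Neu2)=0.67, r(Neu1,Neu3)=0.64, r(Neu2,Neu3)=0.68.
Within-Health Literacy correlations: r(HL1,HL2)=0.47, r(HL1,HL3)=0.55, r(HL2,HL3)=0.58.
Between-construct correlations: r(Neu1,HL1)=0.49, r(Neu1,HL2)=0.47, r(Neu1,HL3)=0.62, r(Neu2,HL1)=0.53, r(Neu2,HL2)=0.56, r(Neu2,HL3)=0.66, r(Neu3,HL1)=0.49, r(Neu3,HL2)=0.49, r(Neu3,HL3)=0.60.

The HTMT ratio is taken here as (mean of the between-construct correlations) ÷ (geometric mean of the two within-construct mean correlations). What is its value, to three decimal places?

0.917

Between-construct mean = 4.91/9 = 0.5456.
Mean within-Neu = 1.99/3 = 0.6633; mean within-HL = 1.60/3 = 0.5333.
Geometric mean = √(0.6633 × 0.5333) = 0.5948.
HTMT = 0.5456 / 0.5948 = 0.917.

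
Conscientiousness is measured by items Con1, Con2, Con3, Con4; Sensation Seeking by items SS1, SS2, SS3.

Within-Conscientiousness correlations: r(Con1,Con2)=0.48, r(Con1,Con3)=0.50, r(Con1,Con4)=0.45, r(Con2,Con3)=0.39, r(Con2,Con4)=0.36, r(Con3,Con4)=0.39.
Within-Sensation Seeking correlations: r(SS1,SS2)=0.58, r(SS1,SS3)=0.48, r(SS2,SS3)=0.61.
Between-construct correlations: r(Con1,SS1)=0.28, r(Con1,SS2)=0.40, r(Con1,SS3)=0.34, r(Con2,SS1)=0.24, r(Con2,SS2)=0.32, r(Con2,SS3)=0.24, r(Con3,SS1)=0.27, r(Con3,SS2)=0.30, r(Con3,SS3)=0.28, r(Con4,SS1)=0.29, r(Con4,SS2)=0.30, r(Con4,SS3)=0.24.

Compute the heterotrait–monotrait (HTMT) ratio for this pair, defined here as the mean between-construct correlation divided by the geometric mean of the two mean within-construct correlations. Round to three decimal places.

Between-construct mean = 3.50/12 = 0.2917.
Mean within-Con = 2.57/6 = 0.4283; mean within-SS = 1.67/3 = 0.5567.
Geometric mean = √(0.4283 × 0.5567) = 0.4883.
HTMT = 0.2917 / 0.4883 = 0.597.

0.597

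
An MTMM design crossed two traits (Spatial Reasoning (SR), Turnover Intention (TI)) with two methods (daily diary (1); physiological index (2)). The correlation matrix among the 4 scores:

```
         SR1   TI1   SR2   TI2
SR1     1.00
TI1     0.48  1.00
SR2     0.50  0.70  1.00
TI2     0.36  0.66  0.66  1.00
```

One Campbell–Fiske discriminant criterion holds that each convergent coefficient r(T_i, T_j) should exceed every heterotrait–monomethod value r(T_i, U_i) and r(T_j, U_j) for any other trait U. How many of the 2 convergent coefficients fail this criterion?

2

Each convergent coefficient versus the relevant comparison correlations:
SR (methods 1·2): 0.50 vs {0.48, 0.66} → fail.
TI (methods 1·2): 0.66 vs {0.48, 0.66} → fail.
2 of 2 fail.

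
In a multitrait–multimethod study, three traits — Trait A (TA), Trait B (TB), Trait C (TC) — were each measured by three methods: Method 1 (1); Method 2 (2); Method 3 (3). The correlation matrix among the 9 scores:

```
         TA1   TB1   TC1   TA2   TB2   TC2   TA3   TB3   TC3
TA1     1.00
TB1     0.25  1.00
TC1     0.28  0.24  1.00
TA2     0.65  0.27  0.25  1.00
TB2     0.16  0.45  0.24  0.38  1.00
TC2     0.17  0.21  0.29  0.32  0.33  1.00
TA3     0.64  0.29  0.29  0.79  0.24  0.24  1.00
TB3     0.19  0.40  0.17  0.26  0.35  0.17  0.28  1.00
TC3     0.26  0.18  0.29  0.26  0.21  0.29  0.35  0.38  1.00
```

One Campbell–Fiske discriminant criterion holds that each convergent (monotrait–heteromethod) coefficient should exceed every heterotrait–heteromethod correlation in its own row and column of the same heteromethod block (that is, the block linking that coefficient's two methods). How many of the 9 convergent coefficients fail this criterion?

1

Convergent coefficients and their comparison sets:
TA (methods 1·2): 0.65 vs {0.16, 0.27, 0.17, 0.25} → pass.
TA (methods 1·3): 0.64 vs {0.19, 0.29, 0.26, 0.29} → pass.
TA (methods 2·3): 0.79 vs {0.26, 0.24, 0.26, 0.24} → pass.
TB (methods 1·2): 0.45 vs {0.27, 0.16, 0.21, 0.24} → pass.
TB (methods 1·3): 0.40 vs {0.29, 0.19, 0.18, 0.17} → pass.
TB (methods 2·3): 0.35 vs {0.24, 0.26, 0.21, 0.17} → pass.
TC (methods 1·2): 0.29 vs {0.25, 0.17, 0.24, 0.21} → pass.
TC (methods 1·3): 0.29 vs {0.29, 0.26, 0.17, 0.18} → fail.
TC (methods 2·3): 0.29 vs {0.24, 0.26, 0.17, 0.21} → pass.
1 of 9 fail.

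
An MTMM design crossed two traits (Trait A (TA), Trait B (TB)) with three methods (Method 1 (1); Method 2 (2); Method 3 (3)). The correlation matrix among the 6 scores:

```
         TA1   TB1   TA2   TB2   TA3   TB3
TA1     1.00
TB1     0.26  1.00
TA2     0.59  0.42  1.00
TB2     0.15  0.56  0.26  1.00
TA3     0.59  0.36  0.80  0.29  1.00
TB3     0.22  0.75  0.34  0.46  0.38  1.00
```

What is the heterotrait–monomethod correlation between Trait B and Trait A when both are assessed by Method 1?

Different traits, same method: r(TB1, TA1) = 0.26.

0.26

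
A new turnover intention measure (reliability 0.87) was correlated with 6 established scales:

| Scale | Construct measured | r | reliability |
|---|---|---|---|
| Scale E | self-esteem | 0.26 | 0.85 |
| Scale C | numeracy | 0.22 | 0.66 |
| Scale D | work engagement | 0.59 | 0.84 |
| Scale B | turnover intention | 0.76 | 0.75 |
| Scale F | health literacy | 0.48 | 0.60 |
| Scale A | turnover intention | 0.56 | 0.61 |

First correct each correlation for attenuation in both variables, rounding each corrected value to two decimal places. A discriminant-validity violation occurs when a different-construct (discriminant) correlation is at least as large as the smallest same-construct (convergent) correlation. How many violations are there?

0

Disattenuated r (r / √(r_scale · r_new)):
  Scale E (disc): 0.26 / √(0.85·0.87) = 0.30
  Scale C (disc): 0.22 / √(0.66·0.87) = 0.29
  Scale D (disc): 0.59 / √(0.84·0.87) = 0.69
  Scale B (conv): 0.76 / √(0.75·0.87) = 0.94
  Scale F (disc): 0.48 / √(0.60·0.87) = 0.66
  Scale A (conv): 0.56 / √(0.61·0.87) = 0.77
Smallest convergent = 0.77. Discriminant values: 0.30, 0.29, 0.69, 0.66; count ≥ 0.77 → 0.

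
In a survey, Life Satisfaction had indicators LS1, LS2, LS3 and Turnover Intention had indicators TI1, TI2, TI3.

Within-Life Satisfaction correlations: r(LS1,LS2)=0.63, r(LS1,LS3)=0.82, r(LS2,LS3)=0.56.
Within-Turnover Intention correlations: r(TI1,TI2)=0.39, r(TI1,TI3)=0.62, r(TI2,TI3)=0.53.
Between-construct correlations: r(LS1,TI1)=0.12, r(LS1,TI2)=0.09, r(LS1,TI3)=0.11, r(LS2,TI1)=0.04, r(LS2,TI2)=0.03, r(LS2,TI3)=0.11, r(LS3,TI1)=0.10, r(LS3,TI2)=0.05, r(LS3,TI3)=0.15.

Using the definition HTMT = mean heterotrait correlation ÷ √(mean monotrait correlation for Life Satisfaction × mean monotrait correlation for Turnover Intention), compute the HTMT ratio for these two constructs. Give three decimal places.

Mean heterotrait r = 0.80/9 = 0.0889.
Mean within-LS = 2.01/3 = 0.6700; mean within-TI = 1.54/3 = 0.5133.
Geometric mean = √(0.6700 × 0.5133) = 0.5864.
HTMT = 0.0889 / 0.5864 = 0.152.

0.152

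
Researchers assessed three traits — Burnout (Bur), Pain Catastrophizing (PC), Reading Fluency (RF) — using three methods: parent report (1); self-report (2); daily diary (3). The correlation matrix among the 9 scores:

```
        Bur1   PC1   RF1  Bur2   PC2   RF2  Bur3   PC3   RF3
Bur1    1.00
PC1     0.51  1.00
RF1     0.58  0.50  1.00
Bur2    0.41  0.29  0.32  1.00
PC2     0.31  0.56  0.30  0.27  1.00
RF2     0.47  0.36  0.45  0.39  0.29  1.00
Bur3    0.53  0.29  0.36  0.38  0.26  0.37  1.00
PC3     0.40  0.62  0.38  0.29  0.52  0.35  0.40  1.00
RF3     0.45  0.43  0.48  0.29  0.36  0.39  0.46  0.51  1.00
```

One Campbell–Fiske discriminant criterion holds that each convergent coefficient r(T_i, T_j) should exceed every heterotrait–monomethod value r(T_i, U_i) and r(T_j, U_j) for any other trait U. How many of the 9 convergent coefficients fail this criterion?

6

Checking each validity diagonal entry against its comparison values:
Bur (methods 1·2): 0.41 vs {0.51, 0.27, 0.58, 0.39} → fail.
Bur (methods 1·3): 0.53 vs {0.51, 0.40, 0.58, 0.46} → fail.
Bur (methods 2·3): 0.38 vs {0.27, 0.40, 0.39, 0.46} → fail.
PC (methods 1·2): 0.56 vs {0.51, 0.27, 0.50, 0.29} → pass.
PC (methods 1·3): 0.62 vs {0.51, 0.40, 0.50, 0.51} → pass.
PC (methods 2·3): 0.52 vs {0.27, 0.40, 0.29, 0.51} → pass.
RF (methods 1·2): 0.45 vs {0.58, 0.39, 0.50, 0.29} → fail.
RF (methods 1·3): 0.48 vs {0.58, 0.46, 0.50, 0.51} → fail.
RF (methods 2·3): 0.39 vs {0.39, 0.46, 0.29, 0.51} → fail.
6 of 9 fail.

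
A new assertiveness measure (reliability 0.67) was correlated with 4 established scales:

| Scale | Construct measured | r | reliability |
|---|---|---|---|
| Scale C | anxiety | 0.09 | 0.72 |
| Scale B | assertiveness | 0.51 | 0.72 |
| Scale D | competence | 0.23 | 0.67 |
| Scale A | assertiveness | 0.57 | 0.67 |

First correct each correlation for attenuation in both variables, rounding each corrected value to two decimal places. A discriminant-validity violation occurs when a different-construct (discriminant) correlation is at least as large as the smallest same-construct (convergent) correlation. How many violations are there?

Disattenuated r (r / √(r_scale · r_new)):
  Scale C (disc): 0.09 / √(0.72·0.67) = 0.13
  Scale B (conv): 0.51 / √(0.72·0.67) = 0.73
  Scale D (disc): 0.23 / √(0.67·0.67) = 0.34
  Scale A (conv): 0.57 / √(0.67·0.67) = 0.85
Smallest convergent = 0.73. Discriminant values: 0.13, 0.34; count ≥ 0.73 → 0.

0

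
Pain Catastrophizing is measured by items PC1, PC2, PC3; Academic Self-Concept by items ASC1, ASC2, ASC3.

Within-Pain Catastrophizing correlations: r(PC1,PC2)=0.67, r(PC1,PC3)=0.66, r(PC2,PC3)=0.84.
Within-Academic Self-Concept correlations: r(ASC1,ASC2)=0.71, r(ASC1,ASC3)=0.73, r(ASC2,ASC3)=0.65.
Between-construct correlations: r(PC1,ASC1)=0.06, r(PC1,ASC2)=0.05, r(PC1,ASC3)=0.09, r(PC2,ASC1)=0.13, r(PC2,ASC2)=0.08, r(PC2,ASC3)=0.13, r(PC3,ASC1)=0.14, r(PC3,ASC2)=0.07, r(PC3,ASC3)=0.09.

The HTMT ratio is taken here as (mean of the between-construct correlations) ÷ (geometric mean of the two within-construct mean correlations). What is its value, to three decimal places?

Mean between = 0.84/9 = 0.0933.
Mean within-PC = 2.17/3 = 0.7233; mean within-ASC = 2.09/3 = 0.6967.
Geometric mean = √(0.7233 × 0.6967) = 0.7099.
HTMT = 0.0933 / 0.7099 = 0.131.

0.131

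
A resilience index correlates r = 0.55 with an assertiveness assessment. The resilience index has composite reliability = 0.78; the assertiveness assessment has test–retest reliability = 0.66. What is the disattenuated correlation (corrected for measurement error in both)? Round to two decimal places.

r_true = r_obs / √(r_xx · r_yy) = 0.55 / √(0.78 × 0.66) = 0.55 / √0.5148 = 0.55 / 0.7175 ≈ 0.77.

0.77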